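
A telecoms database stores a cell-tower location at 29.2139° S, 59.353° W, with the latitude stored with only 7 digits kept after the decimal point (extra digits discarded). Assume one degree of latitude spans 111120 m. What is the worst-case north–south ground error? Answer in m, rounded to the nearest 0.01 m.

0.01 m

Truncating at 7 decimal places can drop up to a full unit in the last place, so the latitude may be off by as much as 1e-07°.
North–south distance: 1e-07° × 111120 m/° = 0.011112 m.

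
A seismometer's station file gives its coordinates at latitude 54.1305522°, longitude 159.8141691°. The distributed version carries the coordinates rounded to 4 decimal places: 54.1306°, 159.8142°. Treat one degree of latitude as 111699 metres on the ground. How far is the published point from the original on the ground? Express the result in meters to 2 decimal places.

The latitude changed by -0.0000478° and the longitude by -0.0000309°.
North–south shift: -0.0000478 × 111699 = -5.33921 m.
East–west at this latitude: -0.0000309° × 111699 × cos 54.1306° ≈ -0.0000309 × 65448.9 = -2.02237 m.
Hypotenuse of the two orthogonal shifts: √(5.33921² + 2.02237²) = 5.70939 m.

5.71 meters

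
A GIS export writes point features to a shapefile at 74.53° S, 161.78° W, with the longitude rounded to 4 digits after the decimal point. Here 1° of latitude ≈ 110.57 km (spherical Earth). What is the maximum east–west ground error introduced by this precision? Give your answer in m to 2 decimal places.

1.47 m

Rounding to 4 decimal places leaves the longitude within ±5e-05° of the true value.
At latitude 74.53° a degree of longitude spans 110570 m × cos 74.53° = 110570 × 0.2667 ≈ 29492.8 m.
So at most 5e-05° × 29492.8 ≈ 1.47464 m east–west.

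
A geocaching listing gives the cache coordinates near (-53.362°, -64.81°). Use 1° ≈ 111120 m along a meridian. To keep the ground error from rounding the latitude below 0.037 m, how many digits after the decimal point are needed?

One degree of latitude covers 111120 m.
Rounding to N decimal places gives at most 0.5 × 10⁻ᴺ degrees of error, i.e. 0.5 × 10⁻ᴺ × 111120 m.
Setting 55560 × 10⁻ᴺ ≤ 0.037 gives 10ᴺ ≥ 1.502e+06, i.e. N ≥ 6.18.
At 6 places the error can reach 0.0556 m, but 7 places keeps it to 0.00556 m.

7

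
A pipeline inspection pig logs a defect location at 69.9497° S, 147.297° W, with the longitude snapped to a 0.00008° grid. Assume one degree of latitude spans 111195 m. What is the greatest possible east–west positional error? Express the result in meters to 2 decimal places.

With a 0.00008° grid the true value lies within half a step, ±0.00008°/2 = ±4e-05°, of the stored one.
At latitude 69.9497° a degree of longitude spans 111195 m × cos 69.9497° = 111195 × 0.3428 ≈ 38122.6 m.
East–west error: 4e-05° × 38122.6 m/° ≈ 1.52491 m.

1.52 meters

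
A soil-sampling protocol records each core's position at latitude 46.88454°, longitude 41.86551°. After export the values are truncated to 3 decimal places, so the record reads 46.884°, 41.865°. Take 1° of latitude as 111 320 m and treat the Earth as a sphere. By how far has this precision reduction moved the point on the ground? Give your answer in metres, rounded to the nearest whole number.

72 metres

Δlat = 46.88454 − 46.884 = +0.00054°; Δlon = 41.86551 − 41.865 = +0.00051°.
North–south shift: 0.00054 × 111320 = 60.1128 m.
East–west at this latitude: 0.00051° × 111320 × cos 46.884° ≈ 0.00051 × 76084.7 = 38.8032 m.
Combined displacement = (60.1128² + 38.8032²)^½ ≈ 71.5489 m.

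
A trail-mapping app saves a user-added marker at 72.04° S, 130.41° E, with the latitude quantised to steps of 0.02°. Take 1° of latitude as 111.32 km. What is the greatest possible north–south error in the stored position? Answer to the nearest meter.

1113 meters

With a 0.02° grid the true value lies within half a step, ±0.02°/2 = ±0.01°, of the stored one.
North–south distance: 0.01° × 111320 m/° = 1113.2 m.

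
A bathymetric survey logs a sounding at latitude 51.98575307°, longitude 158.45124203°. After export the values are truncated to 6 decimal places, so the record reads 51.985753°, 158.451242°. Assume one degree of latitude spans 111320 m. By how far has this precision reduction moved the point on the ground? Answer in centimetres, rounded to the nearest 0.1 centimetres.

0.8 centimetres

Δlat = 51.98575307 − 51.985753 = +0.00000007°; Δlon = 158.45124203 − 158.451242 = +0.00000003°.
North–south shift: 0.00000007 × 111320 = 0.0077924 m.
East–west at this latitude: 0.00000003° × 111320 × cos 51.9858° ≈ 0.00000003 × 68557.2 = 0.00205672 m.
Hypotenuse of the two orthogonal shifts: √(0.0077924² + 0.00205672²) = 0.00805925 m.
That is 0.00805925 m = 0.80593 cm.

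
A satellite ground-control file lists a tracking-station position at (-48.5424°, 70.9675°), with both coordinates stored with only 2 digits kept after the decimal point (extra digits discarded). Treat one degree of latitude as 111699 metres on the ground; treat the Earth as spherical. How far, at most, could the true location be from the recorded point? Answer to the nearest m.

1340 m

Truncating at 2 decimal places can drop up to a full unit in the last place, so each coordinate may be off by as much as 0.01°.
North–south component: 0.01° × 111699 = 1116.99 m.
E–W at 48.5424°: 0.01° × 111699 × cos 48.5424° = 0.01 × 111699 × 0.6621 ≈ 739.521 m.
Combining orthogonally: (1116.99² + 739.521²)^½ ≈ 1339.61 m.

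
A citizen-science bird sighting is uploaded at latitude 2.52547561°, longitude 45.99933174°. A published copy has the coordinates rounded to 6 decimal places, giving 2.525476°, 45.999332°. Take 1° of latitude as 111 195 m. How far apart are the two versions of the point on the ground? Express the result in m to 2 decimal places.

Δlat = 2.52547561 − 2.525476 = -0.00000039°; Δlon = 45.99933174 − 45.999332 = -0.00000026°.
N–S: -0.00000039° × 111195 m/° = -0.043366 m.
E–W at 2.52548°: -0.00000026° × 111195 × cos 2.52548° = -0.00000026 × 111195 × 0.9990 ≈ -0.0288826 m.
Distance: √(0.043366² + 0.0288826²) ≈ 0.0521039 m.

0.05 m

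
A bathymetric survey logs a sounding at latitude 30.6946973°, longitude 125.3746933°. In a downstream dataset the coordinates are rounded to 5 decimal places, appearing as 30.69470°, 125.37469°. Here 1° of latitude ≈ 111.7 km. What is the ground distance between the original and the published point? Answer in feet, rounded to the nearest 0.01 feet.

The latitude changed by -0.0000027° and the longitude by +0.0000033°.
N–S: -0.0000027° × 111700 m/° = -0.30159 m.
E–W at 30.6947°: 0.0000033° × 111700 × cos 30.6947° = 0.0000033 × 111700 × 0.8599 ≈ 0.316968 m.
Combined displacement = (0.30159² + 0.316968²)^½ ≈ 0.437521 m.
In feet: 0.437521 m ÷ 0.3048 ≈ 1.4354 ft.

1.44 feet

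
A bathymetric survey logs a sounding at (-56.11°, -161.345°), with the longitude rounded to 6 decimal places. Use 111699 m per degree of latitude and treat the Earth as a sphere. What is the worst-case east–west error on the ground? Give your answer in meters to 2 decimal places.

0.03 meters

Rounding to 6 decimal places leaves the longitude within ±5e-07° of the true value.
At latitude 56.11° a degree of longitude spans 111699 m × cos 56.11° = 111699 × 0.5576 ≈ 62283.4 m.
East–west error: 5e-07° × 62283.4 m/° ≈ 0.0311417 m.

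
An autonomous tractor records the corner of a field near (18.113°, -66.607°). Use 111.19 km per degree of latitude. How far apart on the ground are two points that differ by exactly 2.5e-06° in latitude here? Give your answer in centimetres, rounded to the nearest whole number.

28 centimetres

Along a meridian 2.5e-06° is 2.5e-06 × 111190 = 0.277975 m.
That is 0.277975 m = 27.797 cm.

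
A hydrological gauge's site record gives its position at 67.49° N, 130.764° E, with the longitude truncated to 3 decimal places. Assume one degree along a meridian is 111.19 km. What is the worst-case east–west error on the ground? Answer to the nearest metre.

Truncating at 3 decimal places can drop up to a full unit in the last place, so the longitude may be off by as much as 0.001°.
Parallels shrink by cos φ, so at 67.49° a degree of longitude is 111190 × 0.3828 ≈ 42568.5 m.
East–west error: 0.001° × 42568.5 m/° ≈ 42.5685 m.

43 metres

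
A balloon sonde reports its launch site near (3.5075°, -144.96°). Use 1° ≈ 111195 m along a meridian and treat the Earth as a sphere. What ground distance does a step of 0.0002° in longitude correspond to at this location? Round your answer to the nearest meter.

22 meters

At 3.5075° a degree of longitude is 111195 × cos 3.5075° ≈ 110987 m, so 0.0002° corresponds to 22.1973 m.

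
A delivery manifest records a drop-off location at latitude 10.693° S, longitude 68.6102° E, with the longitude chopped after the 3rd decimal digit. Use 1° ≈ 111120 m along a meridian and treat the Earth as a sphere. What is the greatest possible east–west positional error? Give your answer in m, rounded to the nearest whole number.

109 m

Truncating at 3 decimal places can drop up to a full unit in the last place, so the longitude may be off by as much as 0.001°.
Parallels shrink by cos φ, so at 10.693° a degree of longitude is 111120 × 0.9826 ≈ 109190 m.
So at most 0.001° × 109190 ≈ 109.19 m east–west.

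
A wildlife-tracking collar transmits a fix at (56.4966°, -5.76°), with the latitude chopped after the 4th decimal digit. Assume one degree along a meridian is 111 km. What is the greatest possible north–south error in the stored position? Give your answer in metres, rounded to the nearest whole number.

Truncating at 4 decimal places can drop up to a full unit in the last place, so the latitude may be off by as much as 0.0001°.
So the N–S error is at most 0.0001 × 111000 = 11.1 m.

11 metres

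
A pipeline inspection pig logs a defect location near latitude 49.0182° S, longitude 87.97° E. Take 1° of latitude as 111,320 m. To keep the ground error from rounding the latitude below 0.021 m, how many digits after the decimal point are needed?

One degree of latitude covers 111320 m.
Rounding to N decimal places gives at most 0.5 × 10⁻ᴺ degrees of error, i.e. 0.5 × 10⁻ᴺ × 111320 m.
Setting 55660 × 10⁻ᴺ ≤ 0.021 gives 10ᴺ ≥ 2.65e+06, i.e. N ≥ 6.42.
N = 6 would give 0.0557 m (too coarse); N = 7 gives 0.00557 m ≤ 0.021 m.

7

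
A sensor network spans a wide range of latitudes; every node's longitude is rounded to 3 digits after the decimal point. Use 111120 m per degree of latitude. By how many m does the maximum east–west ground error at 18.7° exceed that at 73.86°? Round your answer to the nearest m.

Rounding to 3 decimal places leaves the longitude within ±0.0005° of the true value.
At 18.7°: 0.0005° × 111120 × cos 18.7° = 0.0005 × 111120 × 0.9472 ≈ 52.627 m.
Error at 73.86° = 0.0005° × 111120 × cos 73.86° ≈ 55.56 × 0.2780 = 15.445 m.
So the lower-latitude error exceeds the higher by 52.627 − 15.445 = 37.182 m.

37 m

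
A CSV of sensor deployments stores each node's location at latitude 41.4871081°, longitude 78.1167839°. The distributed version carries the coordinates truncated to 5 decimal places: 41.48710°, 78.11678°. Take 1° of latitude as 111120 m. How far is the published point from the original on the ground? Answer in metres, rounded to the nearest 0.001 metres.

The latitude changed by +0.0000081° and the longitude by +0.0000039°.
N–S: 0.0000081° × 111120 m/° = 0.900072 m.
East–west at this latitude: 0.0000039° × 111120 × cos 41.4871° ≈ 0.0000039 × 83240.5 = 0.324638 m.
Hypotenuse of the two orthogonal shifts: √(0.900072² + 0.324638²) = 0.956828 m.

0.957 metres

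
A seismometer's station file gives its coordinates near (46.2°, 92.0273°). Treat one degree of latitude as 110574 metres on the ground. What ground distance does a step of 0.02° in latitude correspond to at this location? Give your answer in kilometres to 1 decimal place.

2.2 kilometres

Along a meridian 0.02° is 0.02 × 110574 = 2211.48 m.
That is 2211.48 m = 2.2115 km.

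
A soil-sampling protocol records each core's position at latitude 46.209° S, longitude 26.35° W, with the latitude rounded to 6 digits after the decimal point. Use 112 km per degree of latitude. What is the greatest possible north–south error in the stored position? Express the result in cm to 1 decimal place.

5.6 cm

Rounding to 6 decimal places leaves the latitude within ±5e-07° of the true value.
So the N–S error is at most 5e-07 × 112000 = 0.056 m.
That is 0.056 m = 5.6 cm.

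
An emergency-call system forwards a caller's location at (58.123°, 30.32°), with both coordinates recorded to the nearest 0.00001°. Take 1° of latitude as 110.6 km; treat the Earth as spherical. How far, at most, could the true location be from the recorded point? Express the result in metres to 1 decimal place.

Rounding to 5 decimal places leaves each coordinate within ±5e-06° of the true value.
N–S: 5e-06° × 110600 m/° = 0.553 m.
Longitude error → 5e-06 × 110600 × cos 58.123° = 5e-06 × 110600 × 0.5281 ≈ 0.292038 m.
Combining orthogonally: (0.553² + 0.292038²)^½ ≈ 0.625376 m.

0.6 metres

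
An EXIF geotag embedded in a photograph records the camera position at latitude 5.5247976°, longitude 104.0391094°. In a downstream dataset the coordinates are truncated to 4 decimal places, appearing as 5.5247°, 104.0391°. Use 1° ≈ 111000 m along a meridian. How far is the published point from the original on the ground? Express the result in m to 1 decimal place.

10.9 m

The latitude changed by +0.0000976° and the longitude by +0.0000094°.
N–S: 0.0000976° × 111000 m/° = 10.8336 m.
East–west at this latitude: 0.0000094° × 111000 × cos 5.5247° ≈ 0.0000094 × 110484 = 1.03855 m.
Combined displacement = (10.8336² + 1.03855²)^½ ≈ 10.8833 m.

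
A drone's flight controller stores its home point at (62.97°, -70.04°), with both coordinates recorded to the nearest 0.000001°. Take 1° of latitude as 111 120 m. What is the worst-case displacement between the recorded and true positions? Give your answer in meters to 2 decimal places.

0.06 meters

Rounding to 6 decimal places leaves each coordinate within ±5e-07° of the true value.
N–S: 5e-07° × 111120 m/° = 0.05556 m.
Longitude error → 5e-07 × 111120 × cos 62.97° = 5e-07 × 111120 × 0.4545 ≈ 0.0252496 m.
Combining orthogonally: (0.05556² + 0.0252496²)^½ ≈ 0.0610283 m.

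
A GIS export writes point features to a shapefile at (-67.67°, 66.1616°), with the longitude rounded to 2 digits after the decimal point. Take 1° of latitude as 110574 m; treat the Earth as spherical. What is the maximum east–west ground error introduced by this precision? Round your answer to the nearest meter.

210 meters

Rounding to 2 decimal places leaves the longitude within ±0.005° of the true value.
At latitude 67.67° a degree of longitude spans 110574 m × cos 67.67° = 110574 × 0.3799 ≈ 42011.5 m.
So at most 0.005° × 42011.5 ≈ 210.058 m east–west.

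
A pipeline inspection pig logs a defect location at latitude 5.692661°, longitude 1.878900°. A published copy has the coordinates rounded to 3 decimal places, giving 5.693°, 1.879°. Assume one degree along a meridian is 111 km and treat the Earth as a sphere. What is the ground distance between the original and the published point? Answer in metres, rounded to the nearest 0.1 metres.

The latitude changed by -0.000339° and the longitude by -0.000100°.
N–S: -0.000339° × 111000 m/° = -37.629 m.
E–W at 5.693°: -0.000100° × 111000 × cos 5.693° = -0.000100 × 111000 × 0.9951 ≈ -11.0453 m.
Distance: √(37.629² + 11.0453²) ≈ 39.2166 m.

39.2 metres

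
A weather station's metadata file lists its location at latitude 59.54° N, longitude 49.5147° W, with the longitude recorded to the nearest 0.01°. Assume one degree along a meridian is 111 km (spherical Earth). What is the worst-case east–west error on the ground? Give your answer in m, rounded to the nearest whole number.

Rounding to 2 decimal places leaves the longitude within ±0.005° of the true value.
One degree of longitude at 59.54° is 111000 × cos 59.54° ≈ 111000 × 0.5069 = 56270 m.
East–west error: 0.005° × 56270 m/° ≈ 281.35 m.

281 m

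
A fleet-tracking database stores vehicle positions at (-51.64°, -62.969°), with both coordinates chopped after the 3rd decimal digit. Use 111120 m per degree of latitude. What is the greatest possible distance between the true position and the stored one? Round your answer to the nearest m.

Truncating at 3 decimal places can drop up to a full unit in the last place, so each coordinate may be off by as much as 0.001°.
North–south component: 0.001° × 111120 = 111.12 m.
East–west component at 51.64°: 0.001° × 111120 × cos 51.64° ≈ 0.001 × 68961.1 ≈ 68.9611 m.
Combining orthogonally: (111.12² + 68.9611²)^½ ≈ 130.78 m.

131 m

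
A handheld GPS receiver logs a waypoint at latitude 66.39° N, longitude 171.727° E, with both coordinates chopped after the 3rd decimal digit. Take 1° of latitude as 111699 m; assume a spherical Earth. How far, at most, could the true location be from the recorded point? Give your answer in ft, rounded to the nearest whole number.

Truncating at 3 decimal places can drop up to a full unit in the last place, so each coordinate may be off by as much as 0.001°.
Latitude error → 0.001 × 111699 = 111.699 m along the meridian.
E–W at 66.39°: 0.001° × 111699 × cos 66.39° = 0.001 × 111699 × 0.4005 ≈ 44.7365 m.
Combining orthogonally: (111.699² + 44.7365²)^½ ≈ 120.325 m.
In feet: 120.325 m ÷ 0.3048 ≈ 394.77 ft.

395 ft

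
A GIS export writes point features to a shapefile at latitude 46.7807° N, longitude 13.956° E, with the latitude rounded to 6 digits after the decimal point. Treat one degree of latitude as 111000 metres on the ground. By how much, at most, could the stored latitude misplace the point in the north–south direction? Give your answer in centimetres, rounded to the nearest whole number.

Rounding to 6 decimal places leaves the latitude within ±5e-07° of the true value.
North–south distance: 5e-07° × 111000 m/° = 0.0555 m.
That is 0.0555 m = 5.55 cm.

6 centimetres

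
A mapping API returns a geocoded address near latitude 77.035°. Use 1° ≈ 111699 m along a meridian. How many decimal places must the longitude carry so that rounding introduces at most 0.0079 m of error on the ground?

7 decimal places

At 77.035° one degree of longitude covers 111699 × cos 77.035° ≈ 111699 × 0.2244 ≈ 25060.3 m.
N decimal places → at most half a unit in the last place, 0.5 × 10⁻ᴺ° = 25060.3/2 × 10⁻ᴺ m.
Setting 12530.2 × 10⁻ᴺ ≤ 0.0079 gives 10ᴺ ≥ 1.586e+06, i.e. N ≥ 6.20.
So 7 decimal places suffice (0.00125 m); 6 would allow up to 0.0125 m.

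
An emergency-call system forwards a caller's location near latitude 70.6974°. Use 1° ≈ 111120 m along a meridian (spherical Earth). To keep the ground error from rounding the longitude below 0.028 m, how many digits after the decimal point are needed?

At 70.6974° one degree of longitude covers 111120 × cos 70.6974° ≈ 111120 × 0.3306 ≈ 36731.5 m.
N decimal places → at most half a unit in the last place, 0.5 × 10⁻ᴺ° = 36731.5/2 × 10⁻ᴺ m.
Need 0.5 × 36731.5 × 10⁻ᴺ ≤ 0.028 → 10⁻ᴺ ≤ 1.525e-06, so N ≥ 5.82.
N = 5 would give 0.184 m (too coarse); N = 6 gives 0.0184 m ≤ 0.028 m.

6 decimal places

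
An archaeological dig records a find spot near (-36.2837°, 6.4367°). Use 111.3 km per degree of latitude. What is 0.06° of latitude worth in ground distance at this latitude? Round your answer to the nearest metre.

6678 metres

Along a meridian 0.06° is 0.06 × 111300 = 6678 m.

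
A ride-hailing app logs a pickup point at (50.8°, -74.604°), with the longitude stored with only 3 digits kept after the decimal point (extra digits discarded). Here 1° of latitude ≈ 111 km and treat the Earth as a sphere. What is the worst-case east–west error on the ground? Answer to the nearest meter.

70 meters

Truncating at 3 decimal places can drop up to a full unit in the last place, so the longitude may be off by as much as 0.001°.
One degree of longitude at 50.8° is 111000 × cos 50.8° ≈ 111000 × 0.6320 = 70155.3 m.
Maximum E–W displacement: 0.001 × 70155.3 = 70.1553 m.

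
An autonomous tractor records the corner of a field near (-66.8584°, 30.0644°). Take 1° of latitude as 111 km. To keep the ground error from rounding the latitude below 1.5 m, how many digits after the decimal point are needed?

5 decimal places

One degree of latitude covers 111000 m.
N decimal places → at most half a unit in the last place, 0.5 × 10⁻ᴺ° = 111000/2 × 10⁻ᴺ m.
Need 0.5 × 111000 × 10⁻ᴺ ≤ 1.5 → 10⁻ᴺ ≤ 2.703e-05, so N ≥ 4.57.
N = 4 would give 5.55 m (too coarse); N = 5 gives 0.555 m ≤ 1.5 m.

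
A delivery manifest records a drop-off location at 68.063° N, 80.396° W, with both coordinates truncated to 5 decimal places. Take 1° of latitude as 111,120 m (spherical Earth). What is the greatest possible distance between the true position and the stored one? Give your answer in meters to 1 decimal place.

Truncating at 5 decimal places can drop up to a full unit in the last place, so each coordinate may be off by as much as 1e-05°.
N–S: 1e-05° × 111120 m/° = 1.1112 m.
Longitude error → 1e-05 × 111120 × cos 68.063° = 1e-05 × 111120 × 0.3736 ≈ 0.41513 m.
The two errors are perpendicular, so the maximum displacement is √(1.1112² + 0.41513²) ≈ 1.18621 m.

1.2 meters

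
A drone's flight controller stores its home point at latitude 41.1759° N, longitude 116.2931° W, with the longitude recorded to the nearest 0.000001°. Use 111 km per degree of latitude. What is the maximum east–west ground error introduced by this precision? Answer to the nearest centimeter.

Rounding to 6 decimal places leaves the longitude within ±5e-07° of the true value.
At latitude 41.1759° a degree of longitude spans 111000 m × cos 41.1759° = 111000 × 0.7527 ≈ 83548.8 m.
So at most 5e-07° × 83548.8 ≈ 0.0417744 m east–west.
That is 0.0417744 m = 4.1774 cm.

4 centimeters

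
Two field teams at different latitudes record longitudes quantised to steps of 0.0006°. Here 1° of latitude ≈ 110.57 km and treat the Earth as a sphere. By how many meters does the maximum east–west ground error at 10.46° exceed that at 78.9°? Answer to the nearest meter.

With a 0.0006° grid the true value lies within half a step, ±0.0006°/2 = ±0.0003°, of the stored one.
Error at 10.46° = 0.0003° × 110570 × cos 10.46° ≈ 33.171 × 0.9834 = 32.62 m.
At 78.9°: 0.0003° × 110570 × cos 78.9° = 0.0003 × 110570 × 0.1925 ≈ 6.3861 m.
Difference: 32.62 − 6.3861 = 26.234 m.

26 meters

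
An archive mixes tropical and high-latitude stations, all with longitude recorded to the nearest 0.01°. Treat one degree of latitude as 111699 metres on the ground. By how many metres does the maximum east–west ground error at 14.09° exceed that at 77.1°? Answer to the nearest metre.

417 metres

Rounding to 2 decimal places leaves the longitude within ±0.005° of the true value.
Error at 14.09° = 0.005° × 111699 × cos 14.09° ≈ 558.5 × 0.9699 = 541.69 m.
At 77.1°: 0.005° × 111699 × cos 77.1° = 0.005 × 111699 × 0.2233 ≈ 124.68 m.
So the lower-latitude error exceeds the higher by 541.69 − 124.68 = 417.01 m.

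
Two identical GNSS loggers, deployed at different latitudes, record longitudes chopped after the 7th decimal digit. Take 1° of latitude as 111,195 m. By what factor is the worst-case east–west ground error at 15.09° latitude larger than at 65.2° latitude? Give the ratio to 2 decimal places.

Truncating at 7 decimal places can drop up to a full unit in the last place, so the longitude may be off by as much as 1e-07°.
At 15.09°: 1e-07° × 111195 × cos 15.09° = 1e-07 × 111195 × 0.9655 ≈ 0.010736 m.
At 65.2°: 1e-07° × 111195 × cos 65.2° = 1e-07 × 111195 × 0.4195 ≈ 0.0046641 m.
The ratio reduces to cos 15.09° / cos 65.2° = 0.9655/0.4195 ≈ 2.3019.

2.30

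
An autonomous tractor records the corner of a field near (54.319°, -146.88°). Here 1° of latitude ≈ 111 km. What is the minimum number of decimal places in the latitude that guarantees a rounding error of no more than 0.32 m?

One degree of latitude covers 111000 m.
N decimal places → at most half a unit in the last place, 0.5 × 10⁻ᴺ° = 111000/2 × 10⁻ᴺ m.
Need 0.5 × 111000 × 10⁻ᴺ ≤ 0.32 → 10⁻ᴺ ≤ 5.766e-06, so N ≥ 5.24.
N = 5 would give 0.555 m (too coarse); N = 6 gives 0.0555 m ≤ 0.32 m.

6 decimal places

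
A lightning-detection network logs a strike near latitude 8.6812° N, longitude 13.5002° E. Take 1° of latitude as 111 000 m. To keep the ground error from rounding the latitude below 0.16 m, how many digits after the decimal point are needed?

One degree of latitude covers 111000 m.
With N decimal places the half-ulp bound is 0.5·10⁻ᴺ°, or 0.5·10⁻ᴺ × 111000 m on the ground.
Setting 55500 × 10⁻ᴺ ≤ 0.16 gives 10ᴺ ≥ 3.469e+05, i.e. N ≥ 5.54.
At 5 places the error can reach 0.555 m, but 6 places keeps it to 0.0555 m.

6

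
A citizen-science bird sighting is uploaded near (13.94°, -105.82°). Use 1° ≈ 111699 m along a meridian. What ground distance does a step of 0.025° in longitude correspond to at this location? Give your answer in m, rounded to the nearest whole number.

2710 m

At 13.94° a degree of longitude is 111699 × cos 13.94° ≈ 108409 m, so 0.025° corresponds to 2710.23 m.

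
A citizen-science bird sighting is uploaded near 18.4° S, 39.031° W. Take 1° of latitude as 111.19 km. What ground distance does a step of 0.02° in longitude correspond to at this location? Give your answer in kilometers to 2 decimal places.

One degree of longitude here spans 111190 × cos 18.4° = 111190 × 0.9489 ≈ 105506 m; 0.02° of that is 2110.11 m.
That is 2110.11 m = 2.1101 km.

2.11 kilometers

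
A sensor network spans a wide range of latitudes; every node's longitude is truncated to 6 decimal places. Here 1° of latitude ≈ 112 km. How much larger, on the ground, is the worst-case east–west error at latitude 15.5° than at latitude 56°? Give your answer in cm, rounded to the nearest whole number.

Truncating at 6 decimal places can drop up to a full unit in the last place, so the longitude may be off by as much as 1e-06°.
At 15.5°: 1e-06° × 112000 × cos 15.5° = 1e-06 × 112000 × 0.9636 ≈ 0.10793 m.
Error at 56° = 1e-06° × 112000 × cos 56° ≈ 0.112 × 0.5592 = 0.06263 m.
Difference: 0.10793 − 0.06263 = 0.045297 m.
That is 0.045297 m = 4.5297 cm.

5 cm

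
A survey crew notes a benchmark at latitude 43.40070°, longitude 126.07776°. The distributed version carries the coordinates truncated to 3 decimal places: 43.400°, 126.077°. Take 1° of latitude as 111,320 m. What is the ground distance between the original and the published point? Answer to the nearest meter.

Δlat = 43.40070 − 43.400 = +0.00070°; Δlon = 126.07776 − 126.077 = +0.00076°.
N–S: 0.00070° × 111320 m/° = 77.924 m.
East–west at this latitude: 0.00076° × 111320 × cos 43.4° ≈ 0.00076 × 80882.3 = 61.4705 m.
Distance: √(77.924² + 61.4705²) ≈ 99.2511 m.

99 meters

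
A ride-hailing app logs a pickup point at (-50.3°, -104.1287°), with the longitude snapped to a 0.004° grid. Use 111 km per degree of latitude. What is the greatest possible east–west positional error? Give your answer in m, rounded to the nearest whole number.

With a 0.004° grid the true value lies within half a step, ±0.004°/2 = ±0.002°, of the stored one.
One degree of longitude at 50.3° is 111000 × cos 50.3° ≈ 111000 × 0.6388 = 70903.2 m.
So at most 0.002° × 70903.2 ≈ 141.806 m east–west.

142 m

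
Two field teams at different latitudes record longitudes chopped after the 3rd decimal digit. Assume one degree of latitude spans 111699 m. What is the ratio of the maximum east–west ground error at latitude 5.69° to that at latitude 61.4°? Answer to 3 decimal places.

2.079

Truncating at 3 decimal places can drop up to a full unit in the last place, so the longitude may be off by as much as 0.001°.
Error at 5.69° = 0.001° × 111699 × cos 5.69° ≈ 111.7 × 0.9951 = 111.15 m.
At 61.4°: 0.001° × 111699 × cos 61.4° = 0.001 × 111699 × 0.4787 ≈ 53.469 m.
The ratio reduces to cos 5.69° / cos 61.4° = 0.9951/0.4787 ≈ 2.0787.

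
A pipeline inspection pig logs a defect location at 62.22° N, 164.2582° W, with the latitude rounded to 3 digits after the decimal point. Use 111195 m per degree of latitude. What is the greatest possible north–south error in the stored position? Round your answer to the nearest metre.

Rounding to 3 decimal places leaves the latitude within ±0.0005° of the true value.
North–south distance: 0.0005° × 111195 m/° = 55.5975 m.

56 metres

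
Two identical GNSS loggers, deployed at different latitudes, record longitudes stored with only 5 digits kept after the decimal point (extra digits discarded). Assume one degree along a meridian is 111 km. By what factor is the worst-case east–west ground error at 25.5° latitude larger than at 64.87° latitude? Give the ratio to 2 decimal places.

2.13

Truncating at 5 decimal places can drop up to a full unit in the last place, so the longitude may be off by as much as 1e-05°.
At 25.5°: 1e-05° × 111000 × cos 25.5° = 1e-05 × 111000 × 0.9026 ≈ 1.0019 m.
Error at 64.87° = 1e-05° × 111000 × cos 64.87° ≈ 1.11 × 0.4247 = 0.47139 m.
Ratio: 1.0019 / 0.47139 = cos 25.5° / cos 64.87° ≈ 2.1254.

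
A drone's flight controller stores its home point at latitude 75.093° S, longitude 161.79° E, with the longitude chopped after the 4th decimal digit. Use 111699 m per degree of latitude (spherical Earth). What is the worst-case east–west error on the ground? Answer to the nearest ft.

Truncating at 4 decimal places can drop up to a full unit in the last place, so the longitude may be off by as much as 0.0001°.
At latitude 75.093° a degree of longitude spans 111699 m × cos 75.093° = 111699 × 0.2573 ≈ 28734.7 m.
So at most 0.0001° × 28734.7 ≈ 2.87347 m east–west.
Converting: 2.87347 m × 3.2808 ft/m ≈ 9.4274 ft.

9 ft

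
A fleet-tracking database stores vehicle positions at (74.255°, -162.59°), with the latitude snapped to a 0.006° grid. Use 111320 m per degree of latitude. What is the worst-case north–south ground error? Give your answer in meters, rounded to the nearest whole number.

With a 0.006° grid the true value lies within half a step, ±0.006°/2 = ±0.003°, of the stored one.
Along the meridian that is 0.003° × 111320 m/° = 333.96 m.

334 meters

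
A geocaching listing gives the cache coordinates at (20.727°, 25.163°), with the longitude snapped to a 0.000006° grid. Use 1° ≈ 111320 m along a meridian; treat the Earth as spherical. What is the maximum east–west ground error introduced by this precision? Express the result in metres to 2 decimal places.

With a 0.000006° grid the true value lies within half a step, ±0.000006°/2 = ±3e-06°, of the stored one.
One degree of longitude at 20.727° is 111320 × cos 20.727° ≈ 111320 × 0.9353 = 104115 m.
East–west error: 3e-06° × 104115 m/° ≈ 0.312345 m.

0.31 metres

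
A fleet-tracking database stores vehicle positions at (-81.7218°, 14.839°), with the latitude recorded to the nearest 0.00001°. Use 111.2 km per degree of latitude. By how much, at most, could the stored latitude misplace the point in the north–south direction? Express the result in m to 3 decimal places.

Rounding to 5 decimal places leaves the latitude within ±5e-06° of the true value.
North–south distance: 5e-06° × 111200 m/° = 0.556 m.

0.556 m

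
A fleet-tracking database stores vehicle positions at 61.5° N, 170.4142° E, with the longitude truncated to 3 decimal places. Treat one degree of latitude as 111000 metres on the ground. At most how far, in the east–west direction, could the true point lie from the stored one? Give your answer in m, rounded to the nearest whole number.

53 m

Truncating at 3 decimal places can drop up to a full unit in the last place, so the longitude may be off by as much as 0.001°.
One degree of longitude at 61.5° is 111000 × cos 61.5° ≈ 111000 × 0.4772 = 52964.6 m.
Maximum E–W displacement: 0.001 × 52964.6 = 52.9646 m.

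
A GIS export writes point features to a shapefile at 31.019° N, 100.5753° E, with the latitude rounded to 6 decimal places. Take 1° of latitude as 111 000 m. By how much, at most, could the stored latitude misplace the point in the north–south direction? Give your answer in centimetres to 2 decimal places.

Rounding to 6 decimal places leaves the latitude within ±5e-07° of the true value.
Along the meridian that is 5e-07° × 111000 m/° = 0.0555 m.
That is 0.0555 m = 5.55 cm.

5.55 centimetres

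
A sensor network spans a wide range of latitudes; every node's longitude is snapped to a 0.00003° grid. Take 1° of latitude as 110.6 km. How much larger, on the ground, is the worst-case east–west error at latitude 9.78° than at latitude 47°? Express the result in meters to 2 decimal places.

0.50 meters

With a 0.00003° grid the true value lies within half a step, ±0.00003°/2 = ±1.5e-05°, of the stored one.
Error at 9.78° = 1.5e-05° × 110600 × cos 9.78° ≈ 1.659 × 0.9855 = 1.6349 m.
Error at 47° = 1.5e-05° × 110600 × cos 47° ≈ 1.659 × 0.6820 = 1.1314 m.
Difference: 1.6349 − 1.1314 = 0.50345 m.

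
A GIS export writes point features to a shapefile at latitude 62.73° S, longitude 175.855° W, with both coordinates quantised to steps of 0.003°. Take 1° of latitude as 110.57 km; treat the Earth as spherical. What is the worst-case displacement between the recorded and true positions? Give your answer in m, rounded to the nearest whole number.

With a 0.003° grid the true value lies within half a step, ±0.003°/2 = ±0.0015°, of the stored one.
N–S: 0.0015° × 110570 m/° = 165.855 m.
E–W at 62.73°: 0.0015° × 110570 × cos 62.73° = 0.0015 × 110570 × 0.4582 ≈ 75.9921 m.
Combining orthogonally: (165.855² + 75.9921²)^½ ≈ 182.435 m.

182 m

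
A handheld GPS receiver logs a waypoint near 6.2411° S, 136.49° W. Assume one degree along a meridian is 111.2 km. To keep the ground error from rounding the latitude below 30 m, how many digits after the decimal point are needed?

One degree of latitude covers 111200 m.
N decimal places → at most half a unit in the last place, 0.5 × 10⁻ᴺ° = 111200/2 × 10⁻ᴺ m.
Need 0.5 × 111200 × 10⁻ᴺ ≤ 30 → 10⁻ᴺ ≤ 5.396e-04, so N ≥ 3.27.
So 4 decimal places suffice (5.56 m); 3 would allow up to 55.6 m.

4 decimal places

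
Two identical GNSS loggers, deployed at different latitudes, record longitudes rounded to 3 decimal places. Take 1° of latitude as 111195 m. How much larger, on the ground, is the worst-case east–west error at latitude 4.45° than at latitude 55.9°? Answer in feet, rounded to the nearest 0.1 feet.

79.6 feet

Rounding to 3 decimal places leaves the longitude within ±0.0005° of the true value.
At 4.45°: 0.0005° × 111195 × cos 4.45° = 0.0005 × 111195 × 0.9970 ≈ 55.43 m.
Error at 55.9° = 0.0005° × 111195 × cos 55.9° ≈ 55.598 × 0.5606 = 31.17 m.
Difference: 55.43 − 31.17 = 24.26 m.
Converting: 24.2598 m × 3.2808 ft/m ≈ 79.592 ft.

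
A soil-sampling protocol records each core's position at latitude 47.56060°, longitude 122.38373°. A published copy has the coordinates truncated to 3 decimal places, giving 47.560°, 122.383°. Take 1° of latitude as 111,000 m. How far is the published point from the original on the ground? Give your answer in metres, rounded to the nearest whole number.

86 metres

The latitude changed by +0.00060° and the longitude by +0.00073°.
N–S: 0.00060° × 111000 m/° = 66.6 m.
East–west at this latitude: 0.00073° × 111000 × cos 47.56° ≈ 0.00073 × 74904.8 = 54.6805 m.
Combined displacement = (66.6² + 54.6805²)^½ ≈ 86.1714 m.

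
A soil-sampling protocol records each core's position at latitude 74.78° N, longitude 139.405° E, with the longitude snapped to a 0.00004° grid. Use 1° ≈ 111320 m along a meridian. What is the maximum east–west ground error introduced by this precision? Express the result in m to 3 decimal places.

With a 0.00004° grid the true value lies within half a step, ±0.00004°/2 = ±2e-05°, of the stored one.
One degree of longitude at 74.78° is 111320 × cos 74.78° ≈ 111320 × 0.2625 = 29224.4 m.
Maximum E–W displacement: 2e-05 × 29224.4 = 0.584488 m.

0.584 m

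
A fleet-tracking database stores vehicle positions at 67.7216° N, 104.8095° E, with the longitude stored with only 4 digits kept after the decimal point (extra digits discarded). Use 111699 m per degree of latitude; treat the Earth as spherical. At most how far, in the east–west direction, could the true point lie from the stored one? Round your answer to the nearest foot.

14 feet

Truncating at 4 decimal places can drop up to a full unit in the last place, so the longitude may be off by as much as 0.0001°.
At latitude 67.7216° a degree of longitude spans 111699 m × cos 67.7216° = 111699 × 0.3791 ≈ 42345.9 m.
So at most 0.0001° × 42345.9 ≈ 4.23459 m east–west.
In feet: 4.23459 m ÷ 0.3048 ≈ 13.893 ft.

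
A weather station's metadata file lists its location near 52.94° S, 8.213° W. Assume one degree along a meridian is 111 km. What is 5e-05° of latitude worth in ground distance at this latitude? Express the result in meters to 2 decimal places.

5.55 meters

Along a meridian 5e-05° is 5e-05 × 111000 = 5.55 m.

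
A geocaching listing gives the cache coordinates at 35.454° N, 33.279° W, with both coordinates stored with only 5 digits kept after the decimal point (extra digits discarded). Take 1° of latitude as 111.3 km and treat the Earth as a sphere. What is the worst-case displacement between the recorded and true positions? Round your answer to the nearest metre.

Truncating at 5 decimal places can drop up to a full unit in the last place, so each coordinate may be off by as much as 1e-05°.
North–south component: 1e-05° × 111300 = 1.113 m.
E–W at 35.454°: 1e-05° × 111300 × cos 35.454° = 1e-05 × 111300 × 0.8146 ≈ 0.906629 m.
Combining orthogonally: (1.113² + 0.906629²)^½ ≈ 1.43553 m.

1 metres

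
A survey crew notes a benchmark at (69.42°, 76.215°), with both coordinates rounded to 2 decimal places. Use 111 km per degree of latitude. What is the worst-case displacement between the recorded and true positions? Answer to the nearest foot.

Rounding to 2 decimal places leaves each coordinate within ±0.005° of the true value.
Latitude error → 0.005 × 111000 = 555 m along the meridian.
E–W at 69.42°: 0.005° × 111000 × cos 69.42° = 0.005 × 111000 × 0.3515 ≈ 195.091 m.
Worst case both components are at the extreme and orthogonal: √(555² + 195.091²) ≈ 588.29 m.
Converting: 588.29 m × 3.2808 ft/m ≈ 1930.1 ft.

1930 feet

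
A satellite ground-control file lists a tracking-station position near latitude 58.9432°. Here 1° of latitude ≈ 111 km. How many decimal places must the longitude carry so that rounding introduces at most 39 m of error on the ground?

3 decimal places

At 58.9432° one degree of longitude covers 111000 × cos 58.9432° ≈ 111000 × 0.5159 ≈ 57263.5 m.
With N decimal places the half-ulp bound is 0.5·10⁻ᴺ°, or 0.5·10⁻ᴺ × 57263.5 m on the ground.
Need 0.5 × 57263.5 × 10⁻ᴺ ≤ 39 → 10⁻ᴺ ≤ 1.362e-03, so N ≥ 2.87.
At 2 places the error can reach 286 m, but 3 places keeps it to 28.6 m.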